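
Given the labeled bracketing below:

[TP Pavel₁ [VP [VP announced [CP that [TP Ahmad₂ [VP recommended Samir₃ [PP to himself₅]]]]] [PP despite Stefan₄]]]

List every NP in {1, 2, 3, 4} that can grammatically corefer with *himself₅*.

{2, 3}

*himself* is an anaphor, so Principle A applies: it must be bound in its binding domain.
Binding domain of *himself₅*: the embedded TP, whose subject is Ahmad₂.
*Pavel₁* c-commands the anaphor but is outside its binding domain → cannot satisfy Principle A.
*Ahmad₂* c-commands the anaphor within its binding domain → licit binder.
*Samir₃* c-commands the anaphor within its binding domain → licit binder.
*Stefan₄* does not c-command the anaphor → cannot bind it.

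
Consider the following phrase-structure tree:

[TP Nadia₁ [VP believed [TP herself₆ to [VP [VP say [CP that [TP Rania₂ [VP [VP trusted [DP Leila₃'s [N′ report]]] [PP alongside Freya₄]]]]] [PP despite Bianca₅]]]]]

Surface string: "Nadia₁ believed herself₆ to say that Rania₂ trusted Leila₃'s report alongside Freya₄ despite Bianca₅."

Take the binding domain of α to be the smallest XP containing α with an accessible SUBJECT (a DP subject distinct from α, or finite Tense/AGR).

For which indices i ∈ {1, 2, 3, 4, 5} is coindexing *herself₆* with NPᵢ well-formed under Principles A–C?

{1}

*herself* is an anaphor, so Principle A applies: it must be bound in its binding domain.
Binding domain of *herself₆*: the matrix TP, whose subject is Nadia₁.
*Nadia₁* c-commands the anaphor within its binding domain → licit binder.
*Rania₂* does not c-command the anaphor → cannot bind it.
*Leila₃* does not c-command the anaphor → cannot bind it.
*Freya₄* does not c-command the anaphor → cannot bind it.
*Bianca₅* does not c-command the anaphor → cannot bind it.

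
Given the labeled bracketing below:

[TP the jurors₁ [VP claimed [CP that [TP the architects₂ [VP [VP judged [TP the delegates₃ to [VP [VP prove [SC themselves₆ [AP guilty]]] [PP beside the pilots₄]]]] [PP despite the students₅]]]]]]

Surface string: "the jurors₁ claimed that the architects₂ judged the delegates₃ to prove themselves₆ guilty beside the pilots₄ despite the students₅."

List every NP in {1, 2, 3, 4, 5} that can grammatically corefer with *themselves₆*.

{3}

*themselves* is an anaphor, so Principle A applies: it must be bound in its binding domain.
Binding domain of *themselves₆*: the embedded TP, whose subject is the delegates₃.
*the jurors₁* c-commands the anaphor but is outside its binding domain → cannot satisfy Principle A.
*the architects₂* c-commands the anaphor but is outside its binding domain → cannot satisfy Principle A.
*the delegates₃* c-commands the anaphor within its binding domain → licit binder.
*the pilots₄* does not c-command the anaphor → cannot bind it.
*the students₅* does not c-command the anaphor → cannot bind it.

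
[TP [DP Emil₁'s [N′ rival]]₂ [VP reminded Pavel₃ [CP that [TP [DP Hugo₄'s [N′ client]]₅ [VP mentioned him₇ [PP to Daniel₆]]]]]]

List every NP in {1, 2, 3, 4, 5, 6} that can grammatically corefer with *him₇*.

*him* is a pronoun, so Principle B applies: it must be free in its binding domain.
Binding domain of *him₇*: the embedded TP, whose subject is [Hugo₄'s client]₅.
*Emil₁* and the pronoun do not c-command one another → neither Principle B nor Principle C is at stake; coindexation permitted.
*[Emil₁'s rival]₂* c-commands the pronoun but from outside its binding domain, and is not c-commanded by it → coindexation permitted.
*Pavel₃* c-commands the pronoun but from outside its binding domain, and is not c-commanded by it → coindexation permitted.
*Hugo₄* and the pronoun do not c-command one another → neither Principle B nor Principle C is at stake; coindexation permitted.
*[Hugo₄'s client]₅* c-commands the pronoun within its binding domain → coindexation would violate Principle B.
*Daniel₆*: the pronoun c-commands this R-expression → coindexation would violate Principle C on *Daniel₆*.

{1, 2, 3, 4}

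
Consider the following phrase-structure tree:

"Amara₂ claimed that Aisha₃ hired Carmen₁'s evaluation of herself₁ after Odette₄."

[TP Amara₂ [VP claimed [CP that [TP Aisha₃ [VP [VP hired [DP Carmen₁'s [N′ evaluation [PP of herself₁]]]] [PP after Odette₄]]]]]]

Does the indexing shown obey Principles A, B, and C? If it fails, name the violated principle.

The two coindexed NPs are *Carmen₁* and *herself₁*.
*herself₁* is an anaphor; its binding domain is the possessed DP, whose subject is Carmen₁. *Carmen₁* c-commands it within that domain and shares its index, so Principle A is satisfied.
*Carmen₁* is an R-expression; *herself₁* does not c-command it, and no other NP shares its index, so Principle C is satisfied.
All principles are respected.

grammatical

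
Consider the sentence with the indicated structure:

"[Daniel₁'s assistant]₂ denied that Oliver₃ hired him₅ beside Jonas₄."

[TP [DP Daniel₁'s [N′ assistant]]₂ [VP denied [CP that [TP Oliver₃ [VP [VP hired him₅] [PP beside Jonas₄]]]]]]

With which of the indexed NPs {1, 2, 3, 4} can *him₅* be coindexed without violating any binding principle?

*him* is a pronoun, so Principle B applies: it must be free in its binding domain.
Binding domain of *him₅*: the embedded TP, whose subject is Oliver₃.
*Daniel₁* and the pronoun do not c-command one another → neither Principle B nor Principle C is at stake; coindexation permitted.
*[Daniel₁'s assistant]₂* c-commands the pronoun but from outside its binding domain, and is not c-commanded by it → coindexation permitted.
*Oliver₃* c-commands the pronoun within its binding domain → coindexation would violate Principle B.
*Jonas₄* and the pronoun do not c-command one another → neither Principle B nor Principle C is at stake; coindexation permitted.

{1, 2, 4}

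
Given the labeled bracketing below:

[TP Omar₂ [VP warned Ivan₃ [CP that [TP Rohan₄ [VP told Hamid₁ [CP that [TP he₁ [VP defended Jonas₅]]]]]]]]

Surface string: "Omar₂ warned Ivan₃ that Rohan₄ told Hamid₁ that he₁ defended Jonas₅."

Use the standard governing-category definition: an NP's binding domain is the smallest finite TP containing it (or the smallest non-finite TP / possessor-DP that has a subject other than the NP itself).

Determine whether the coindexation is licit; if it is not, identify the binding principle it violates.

The two coindexed NPs are *Hamid₁* and *he₁*.
*he₁* is a pronoun; nothing c-commands it within its binding domain (the embedded TP.), so Principle B holds trivially.
*Hamid₁* is an R-expression; *he₁* does not c-command it, and no other NP shares its index, so Principle C is satisfied.
All principles are respected.

grammatical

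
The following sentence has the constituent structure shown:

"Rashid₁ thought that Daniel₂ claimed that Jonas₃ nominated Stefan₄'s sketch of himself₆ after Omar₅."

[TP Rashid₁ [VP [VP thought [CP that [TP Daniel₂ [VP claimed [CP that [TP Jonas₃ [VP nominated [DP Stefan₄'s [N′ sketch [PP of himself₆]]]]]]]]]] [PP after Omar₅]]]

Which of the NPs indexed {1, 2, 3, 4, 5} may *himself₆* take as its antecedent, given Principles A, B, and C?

{4}

*himself* is an anaphor, so Principle A applies: it must be bound in its binding domain.
Binding domain of *himself₆*: the possessed DP, whose subject is Stefan₄.
*Rashid₁* c-commands the anaphor but is outside its binding domain → cannot satisfy Principle A.
*Daniel₂* c-commands the anaphor but is outside its binding domain → cannot satisfy Principle A.
*Jonas₃* c-commands the anaphor but is outside its binding domain → cannot satisfy Principle A.
*Stefan₄* c-commands the anaphor within its binding domain → licit binder.
*Omar₅* does not c-command the anaphor → cannot bind it.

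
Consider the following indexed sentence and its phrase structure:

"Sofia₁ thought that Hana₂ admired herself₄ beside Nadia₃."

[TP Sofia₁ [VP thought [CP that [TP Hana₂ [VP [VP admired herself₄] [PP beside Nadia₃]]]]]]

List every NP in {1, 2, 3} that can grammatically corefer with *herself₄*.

*herself* is an anaphor, so Principle A applies: it must be bound in its binding domain.
Binding domain of *herself₄*: the embedded TP, whose subject is Hana₂.
*Sofia₁* c-commands the anaphor but is outside its binding domain → cannot satisfy Principle A.
*Hana₂* c-commands the anaphor within its binding domain → licit binder.
*Nadia₃* does not c-command the anaphor → cannot bind it.

{2}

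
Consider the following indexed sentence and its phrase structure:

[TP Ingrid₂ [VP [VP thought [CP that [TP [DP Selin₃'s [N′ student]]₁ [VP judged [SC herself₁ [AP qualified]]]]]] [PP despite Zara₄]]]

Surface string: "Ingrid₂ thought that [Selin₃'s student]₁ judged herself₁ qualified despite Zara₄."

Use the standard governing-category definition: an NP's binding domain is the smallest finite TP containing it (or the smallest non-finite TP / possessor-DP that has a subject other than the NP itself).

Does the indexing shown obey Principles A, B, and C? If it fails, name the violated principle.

The two coindexed NPs are *[Selin₃'s student]₁* and *herself₁*.
*herself₁* is an anaphor; its binding domain is the embedded TP, whose subject is [Selin₃'s student]₁. *[Selin₃'s student]₁* c-commands it within that domain and shares its index, so Principle A is satisfied.
*[Selin₃'s student]₁* is an R-expression; *herself₁* does not c-command it, and no other NP shares its index, so Principle C is satisfied.
All principles are respected.

grammatical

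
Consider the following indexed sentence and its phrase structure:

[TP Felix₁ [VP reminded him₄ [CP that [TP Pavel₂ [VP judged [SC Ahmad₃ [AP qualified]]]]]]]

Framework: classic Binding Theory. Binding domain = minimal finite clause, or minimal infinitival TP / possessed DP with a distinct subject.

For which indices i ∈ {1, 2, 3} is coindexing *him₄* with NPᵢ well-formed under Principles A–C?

*him* is a pronoun, so Principle B applies: it must be free in its binding domain.
Binding domain of *him₄*: the matrix TP, whose subject is Felix₁.
*Felix₁* c-commands the pronoun within its binding domain → coindexation would violate Principle B.
*Pavel₂*: the pronoun c-commands this R-expression → coindexation would violate Principle C on *Pavel₂*.
*Ahmad₃*: the pronoun c-commands this R-expression → coindexation would violate Principle C on *Ahmad₃*.

none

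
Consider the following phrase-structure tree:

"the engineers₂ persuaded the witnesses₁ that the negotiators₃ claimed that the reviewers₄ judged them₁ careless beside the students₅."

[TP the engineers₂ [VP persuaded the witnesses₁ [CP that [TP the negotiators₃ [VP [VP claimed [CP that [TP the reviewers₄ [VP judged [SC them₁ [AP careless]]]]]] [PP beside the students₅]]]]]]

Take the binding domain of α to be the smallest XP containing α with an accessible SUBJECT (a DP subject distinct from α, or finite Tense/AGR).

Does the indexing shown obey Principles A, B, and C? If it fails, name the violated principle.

grammatical

The two coindexed NPs are *the witnesses₁* and *them₁*.
*them₁* is a pronoun; its binding domain is the embedded TP, whose subject is the reviewers₄. Within that domain it is c-commanded only by *the reviewers₄*, which carries a different index — the pronoun is free locally, so Principle B holds.
*the witnesses₁* is an R-expression; *them₁* does not c-command it, and no other NP shares its index, so Principle C is satisfied.
All principles are respected.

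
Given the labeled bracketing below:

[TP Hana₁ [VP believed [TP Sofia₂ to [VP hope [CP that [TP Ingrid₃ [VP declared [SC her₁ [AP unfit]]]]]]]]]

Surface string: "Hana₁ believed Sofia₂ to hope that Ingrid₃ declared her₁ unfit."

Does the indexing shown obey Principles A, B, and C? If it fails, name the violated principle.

grammatical

The two coindexed NPs are *Hana₁* and *her₁*.
*her₁* is a pronoun; its binding domain is the embedded TP, whose subject is Ingrid₃. Within that domain it is c-commanded only by *Ingrid₃*, which carries a different index — the pronoun is free locally, so Principle B holds.
*Hana₁* is an R-expression; *her₁* does not c-command it, and no other NP shares its index, so Principle C is satisfied.
All principles are respected.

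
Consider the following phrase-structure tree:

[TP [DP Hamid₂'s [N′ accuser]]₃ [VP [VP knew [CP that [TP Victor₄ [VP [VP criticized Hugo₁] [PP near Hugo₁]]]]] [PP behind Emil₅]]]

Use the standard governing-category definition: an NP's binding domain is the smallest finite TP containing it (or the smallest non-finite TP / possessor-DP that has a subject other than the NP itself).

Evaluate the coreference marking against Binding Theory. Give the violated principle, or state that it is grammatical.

grammatical

The two coindexed NPs are *Hugo₁* and *Hugo₁*.
*Hugo₁* is an R-expression; no coindexed NP c-commands it, so Principle C holds.
*Hugo₁* is an R-expression; *Hugo₁* does not c-command it, and no other NP shares its index, so Principle C is satisfied.
All principles are respected.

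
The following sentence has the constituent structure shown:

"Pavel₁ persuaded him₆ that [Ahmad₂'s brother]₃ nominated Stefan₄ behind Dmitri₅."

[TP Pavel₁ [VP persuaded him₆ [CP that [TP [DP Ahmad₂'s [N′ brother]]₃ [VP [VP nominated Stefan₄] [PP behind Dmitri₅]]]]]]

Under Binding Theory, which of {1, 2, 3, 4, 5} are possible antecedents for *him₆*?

none

*him* is a pronoun, so Principle B applies: it must be free in its binding domain.
Binding domain of *him₆*: the matrix TP, whose subject is Pavel₁.
*Pavel₁* c-commands the pronoun within its binding domain → coindexation would violate Principle B.
*Ahmad₂*: the pronoun c-commands this R-expression → coindexation would violate Principle C on *Ahmad₂*.
*[Ahmad₂'s brother]₃*: the pronoun c-commands this R-expression → coindexation would violate Principle C on *[Ahmad₂'s brother]₃*.
*Stefan₄*: the pronoun c-commands this R-expression → coindexation would violate Principle C on *Stefan₄*.
*Dmitri₅*: the pronoun c-commands this R-expression → coindexation would violate Principle C on *Dmitri₅*.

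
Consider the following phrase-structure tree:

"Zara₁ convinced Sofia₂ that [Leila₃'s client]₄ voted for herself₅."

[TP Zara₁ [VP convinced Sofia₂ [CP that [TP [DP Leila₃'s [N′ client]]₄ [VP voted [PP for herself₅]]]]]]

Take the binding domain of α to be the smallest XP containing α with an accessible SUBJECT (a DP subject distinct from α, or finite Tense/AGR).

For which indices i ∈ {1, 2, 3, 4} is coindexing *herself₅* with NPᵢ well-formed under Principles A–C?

*herself* is an anaphor, so Principle A applies: it must be bound in its binding domain.
Binding domain of *herself₅*: the embedded TP, whose subject is [Leila₃'s client]₄.
*Zara₁* c-commands the anaphor but is outside its binding domain → cannot satisfy Principle A.
*Sofia₂* c-commands the anaphor but is outside its binding domain → cannot satisfy Principle A.
*Leila₃* does not c-command the anaphor → cannot bind it.
*[Leila₃'s client]₄* c-commands the anaphor within its binding domain → licit binder.

{4}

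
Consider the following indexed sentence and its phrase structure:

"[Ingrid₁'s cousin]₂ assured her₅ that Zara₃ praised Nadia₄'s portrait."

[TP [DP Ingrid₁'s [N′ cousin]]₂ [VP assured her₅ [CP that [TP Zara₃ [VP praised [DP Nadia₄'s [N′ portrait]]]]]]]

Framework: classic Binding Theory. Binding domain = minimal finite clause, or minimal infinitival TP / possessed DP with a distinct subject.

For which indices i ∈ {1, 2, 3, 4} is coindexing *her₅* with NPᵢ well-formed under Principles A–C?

{1}

*her* is a pronoun, so Principle B applies: it must be free in its binding domain.
Binding domain of *her₅*: the matrix TP, whose subject is [Ingrid₁'s cousin]₂.
*Ingrid₁* and the pronoun do not c-command one another → neither Principle B nor Principle C is at stake; coindexation permitted.
*[Ingrid₁'s cousin]₂* c-commands the pronoun within its binding domain → coindexation would violate Principle B.
*Zara₃*: the pronoun c-commands this R-expression → coindexation would violate Principle C on *Zara₃*.
*Nadia₄*: the pronoun c-commands this R-expression → coindexation would violate Principle C on *Nadia₄*.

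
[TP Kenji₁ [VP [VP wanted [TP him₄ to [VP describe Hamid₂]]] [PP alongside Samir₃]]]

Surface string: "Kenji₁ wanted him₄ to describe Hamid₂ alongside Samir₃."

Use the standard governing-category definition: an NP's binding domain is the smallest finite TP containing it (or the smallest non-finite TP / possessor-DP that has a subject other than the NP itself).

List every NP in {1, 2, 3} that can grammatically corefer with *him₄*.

*him* is a pronoun, so Principle B applies: it must be free in its binding domain.
Binding domain of *him₄*: the matrix TP, whose subject is Kenji₁.
*Kenji₁* c-commands the pronoun within its binding domain → coindexation would violate Principle B.
*Hamid₂*: the pronoun c-commands this R-expression → coindexation would violate Principle C on *Hamid₂*.
*Samir₃* and the pronoun do not c-command one another → neither Principle B nor Principle C is at stake; coindexation permitted.

{3}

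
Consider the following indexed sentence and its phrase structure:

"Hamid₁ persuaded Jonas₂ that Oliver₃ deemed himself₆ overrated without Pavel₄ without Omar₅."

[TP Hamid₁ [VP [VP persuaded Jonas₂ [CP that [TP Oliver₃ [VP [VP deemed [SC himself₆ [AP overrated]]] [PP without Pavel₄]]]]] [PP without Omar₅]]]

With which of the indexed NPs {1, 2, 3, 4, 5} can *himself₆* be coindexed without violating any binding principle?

{3}

*himself* is an anaphor, so Principle A applies: it must be bound in its binding domain.
Binding domain of *himself₆*: the embedded TP, whose subject is Oliver₃.
*Hamid₁* c-commands the anaphor but is outside its binding domain → cannot satisfy Principle A.
*Jonas₂* c-commands the anaphor but is outside its binding domain → cannot satisfy Principle A.
*Oliver₃* c-commands the anaphor within its binding domain → licit binder.
*Pavel₄* does not c-command the anaphor → cannot bind it.
*Omar₅* does not c-command the anaphor → cannot bind it.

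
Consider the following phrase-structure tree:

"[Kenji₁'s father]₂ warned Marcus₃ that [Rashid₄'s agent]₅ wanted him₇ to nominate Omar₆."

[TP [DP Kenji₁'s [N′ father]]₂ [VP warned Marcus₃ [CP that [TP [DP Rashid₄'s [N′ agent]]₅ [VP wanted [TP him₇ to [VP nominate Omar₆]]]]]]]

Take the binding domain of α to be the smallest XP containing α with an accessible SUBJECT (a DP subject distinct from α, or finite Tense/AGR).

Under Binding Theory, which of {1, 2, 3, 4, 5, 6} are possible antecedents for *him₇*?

{1, 2, 3, 4}

*him* is a pronoun, so Principle B applies: it must be free in its binding domain.
Binding domain of *him₇*: the embedded TP, whose subject is [Rashid₄'s agent]₅.
*Kenji₁* and the pronoun do not c-command one another → neither Principle B nor Principle C is at stake; coindexation permitted.
*[Kenji₁'s father]₂* c-commands the pronoun but from outside its binding domain, and is not c-commanded by it → coindexation permitted.
*Marcus₃* c-commands the pronoun but from outside its binding domain, and is not c-commanded by it → coindexation permitted.
*Rashid₄* and the pronoun do not c-command one another → neither Principle B nor Principle C is at stake; coindexation permitted.
*[Rashid₄'s agent]₅* c-commands the pronoun within its binding domain → coindexation would violate Principle B.
*Omar₆*: the pronoun c-commands this R-expression → coindexation would violate Principle C on *Omar₆*.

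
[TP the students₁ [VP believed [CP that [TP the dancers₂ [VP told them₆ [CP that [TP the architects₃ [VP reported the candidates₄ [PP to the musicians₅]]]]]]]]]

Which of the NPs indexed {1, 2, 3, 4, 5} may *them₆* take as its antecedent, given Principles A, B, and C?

*them* is a pronoun, so Principle B applies: it must be free in its binding domain.
Binding domain of *them₆*: the embedded TP, whose subject is the dancers₂.
*the students₁* c-commands the pronoun but from outside its binding domain, and is not c-commanded by it → coindexation permitted.
*the dancers₂* c-commands the pronoun within its binding domain → coindexation would violate Principle B.
*the architects₃*: the pronoun c-commands this R-expression → coindexation would violate Principle C on *the architects₃*.
*the candidates₄*: the pronoun c-commands this R-expression → coindexation would violate Principle C on *the candidates₄*.
*the musicians₅*: the pronoun c-commands this R-expression → coindexation would violate Principle C on *the musicians₅*.

{1}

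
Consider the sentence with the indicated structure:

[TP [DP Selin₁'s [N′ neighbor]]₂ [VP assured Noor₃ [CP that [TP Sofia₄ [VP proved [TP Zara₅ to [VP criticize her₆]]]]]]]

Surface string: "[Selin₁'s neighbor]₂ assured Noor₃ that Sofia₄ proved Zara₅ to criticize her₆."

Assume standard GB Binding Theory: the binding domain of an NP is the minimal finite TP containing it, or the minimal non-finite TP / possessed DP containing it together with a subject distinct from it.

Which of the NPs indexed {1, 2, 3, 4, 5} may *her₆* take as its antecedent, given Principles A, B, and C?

{1, 2, 3, 4}

*her* is a pronoun, so Principle B applies: it must be free in its binding domain.
Binding domain of *her₆*: the embedded TP, whose subject is Zara₅.
*Selin₁* and the pronoun do not c-command one another → neither Principle B nor Principle C is at stake; coindexation permitted.
*[Selin₁'s neighbor]₂* c-commands the pronoun but from outside its binding domain, and is not c-commanded by it → coindexation permitted.
*Noor₃* c-commands the pronoun but from outside its binding domain, and is not c-commanded by it → coindexation permitted.
*Sofia₄* c-commands the pronoun but from outside its binding domain, and is not c-commanded by it → coindexation permitted.
*Zara₅* c-commands the pronoun within its binding domain → coindexation would violate Principle B.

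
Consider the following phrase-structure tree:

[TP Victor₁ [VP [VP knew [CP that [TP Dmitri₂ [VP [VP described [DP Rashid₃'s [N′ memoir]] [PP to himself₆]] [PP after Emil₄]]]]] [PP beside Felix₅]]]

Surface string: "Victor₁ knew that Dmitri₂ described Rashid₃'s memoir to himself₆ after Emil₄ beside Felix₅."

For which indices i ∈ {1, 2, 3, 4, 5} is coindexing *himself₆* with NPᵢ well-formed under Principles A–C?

*himself* is an anaphor, so Principle A applies: it must be bound in its binding domain.
Binding domain of *himself₆*: the embedded TP, whose subject is Dmitri₂.
*Victor₁* c-commands the anaphor but is outside its binding domain → cannot satisfy Principle A.
*Dmitri₂* c-commands the anaphor within its binding domain → licit binder.
*Rashid₃* does not c-command the anaphor → cannot bind it.
*Emil₄* does not c-command the anaphor → cannot bind it.
*Felix₅* does not c-command the anaphor → cannot bind it.

{2}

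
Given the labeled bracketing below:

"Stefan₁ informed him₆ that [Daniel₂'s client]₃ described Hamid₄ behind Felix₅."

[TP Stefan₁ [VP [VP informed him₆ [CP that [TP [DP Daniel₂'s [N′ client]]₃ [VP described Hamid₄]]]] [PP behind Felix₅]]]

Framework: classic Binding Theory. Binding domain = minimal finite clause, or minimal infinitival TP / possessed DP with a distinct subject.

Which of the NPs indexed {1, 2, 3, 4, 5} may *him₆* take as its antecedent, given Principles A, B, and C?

{5}

*him* is a pronoun, so Principle B applies: it must be free in its binding domain.
Binding domain of *him₆*: the matrix TP, whose subject is Stefan₁.
*Stefan₁* c-commands the pronoun within its binding domain → coindexation would violate Principle B.
*Daniel₂*: the pronoun c-commands this R-expression → coindexation would violate Principle C on *Daniel₂*.
*[Daniel₂'s client]₃*: the pronoun c-commands this R-expression → coindexation would violate Principle C on *[Daniel₂'s client]₃*.
*Hamid₄*: the pronoun c-commands this R-expression → coindexation would violate Principle C on *Hamid₄*.
*Felix₅* and the pronoun do not c-command one another → neither Principle B nor Principle C is at stake; coindexation permitted.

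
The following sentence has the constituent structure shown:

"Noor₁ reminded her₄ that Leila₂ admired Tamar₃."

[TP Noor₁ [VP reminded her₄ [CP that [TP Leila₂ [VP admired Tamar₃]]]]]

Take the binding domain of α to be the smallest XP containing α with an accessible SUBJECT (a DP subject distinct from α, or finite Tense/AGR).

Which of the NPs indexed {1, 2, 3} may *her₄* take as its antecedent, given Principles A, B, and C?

*her* is a pronoun, so Principle B applies: it must be free in its binding domain.
Binding domain of *her₄*: the matrix TP, whose subject is Noor₁.
*Noor₁* c-commands the pronoun within its binding domain → coindexation would violate Principle B.
*Leila₂*: the pronoun c-commands this R-expression → coindexation would violate Principle C on *Leila₂*.
*Tamar₃*: the pronoun c-commands this R-expression → coindexation would violate Principle C on *Tamar₃*.

none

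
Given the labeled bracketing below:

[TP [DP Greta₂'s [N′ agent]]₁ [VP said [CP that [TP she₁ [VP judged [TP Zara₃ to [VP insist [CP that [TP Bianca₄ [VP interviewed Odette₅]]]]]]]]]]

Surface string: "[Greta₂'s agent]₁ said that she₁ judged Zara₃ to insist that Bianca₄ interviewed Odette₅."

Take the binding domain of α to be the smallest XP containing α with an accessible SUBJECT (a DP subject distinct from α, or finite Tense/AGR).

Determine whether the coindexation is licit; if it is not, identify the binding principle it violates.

The two coindexed NPs are *[Greta₂'s agent]₁* and *she₁*.
*she₁* is a pronoun; nothing c-commands it within its binding domain (the embedded TP.), so Principle B holds trivially.
*[Greta₂'s agent]₁* is an R-expression; *she₁* does not c-command it, and no other NP shares its index, so Principle C is satisfied.
All principles are respected.

grammatical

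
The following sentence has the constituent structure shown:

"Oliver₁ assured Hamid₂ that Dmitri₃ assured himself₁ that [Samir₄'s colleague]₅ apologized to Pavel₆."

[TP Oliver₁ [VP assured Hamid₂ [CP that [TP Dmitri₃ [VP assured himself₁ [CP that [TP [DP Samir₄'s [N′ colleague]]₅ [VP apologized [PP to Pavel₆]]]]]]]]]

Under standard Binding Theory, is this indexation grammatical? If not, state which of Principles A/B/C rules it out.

The two coindexed NPs are *Oliver₁* and *himself₁*.
*himself₁* is an anaphor. Principle A requires it to be bound within its binding domain — the embedded TP, whose subject is Dmitri₃.
Within that domain it is c-commanded by *Dmitri₃*, which does not share its index.
*Oliver₁* does c-command the anaphor, but from outside its binding domain.
The anaphor is unbound in its domain → Principle A violation.

Principle A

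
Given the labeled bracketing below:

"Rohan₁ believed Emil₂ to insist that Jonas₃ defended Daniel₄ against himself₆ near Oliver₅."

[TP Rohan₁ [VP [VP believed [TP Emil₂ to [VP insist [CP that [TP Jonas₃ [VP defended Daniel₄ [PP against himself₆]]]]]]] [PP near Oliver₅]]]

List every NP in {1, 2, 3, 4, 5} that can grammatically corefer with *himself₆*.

*himself* is an anaphor, so Principle A applies: it must be bound in its binding domain.
Binding domain of *himself₆*: the embedded TP, whose subject is Jonas₃.
*Rohan₁* c-commands the anaphor but is outside its binding domain → cannot satisfy Principle A.
*Emil₂* c-commands the anaphor but is outside its binding domain → cannot satisfy Principle A.
*Jonas₃* c-commands the anaphor within its binding domain → licit binder.
*Daniel₄* c-commands the anaphor within its binding domain → licit binder.
*Oliver₅* does not c-command the anaphor → cannot bind it.

{3, 4}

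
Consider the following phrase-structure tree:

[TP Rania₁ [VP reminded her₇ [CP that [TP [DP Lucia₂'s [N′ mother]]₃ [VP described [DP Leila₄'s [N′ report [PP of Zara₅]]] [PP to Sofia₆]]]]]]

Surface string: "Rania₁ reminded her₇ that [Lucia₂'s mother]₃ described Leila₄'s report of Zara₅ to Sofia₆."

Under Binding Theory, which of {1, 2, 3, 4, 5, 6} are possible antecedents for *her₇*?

*her* is a pronoun, so Principle B applies: it must be free in its binding domain.
Binding domain of *her₇*: the matrix TP, whose subject is Rania₁.
*Rania₁* c-commands the pronoun within its binding domain → coindexation would violate Principle B.
*Lucia₂*: the pronoun c-commands this R-expression → coindexation would violate Principle C on *Lucia₂*.
*[Lucia₂'s mother]₃*: the pronoun c-commands this R-expression → coindexation would violate Principle C on *[Lucia₂'s mother]₃*.
*Leila₄*: the pronoun c-commands this R-expression → coindexation would violate Principle C on *Leila₄*.
*Zara₅*: the pronoun c-commands this R-expression → coindexation would violate Principle C on *Zara₅*.
*Sofia₆*: the pronoun c-commands this R-expression → coindexation would violate Principle C on *Sofia₆*.

none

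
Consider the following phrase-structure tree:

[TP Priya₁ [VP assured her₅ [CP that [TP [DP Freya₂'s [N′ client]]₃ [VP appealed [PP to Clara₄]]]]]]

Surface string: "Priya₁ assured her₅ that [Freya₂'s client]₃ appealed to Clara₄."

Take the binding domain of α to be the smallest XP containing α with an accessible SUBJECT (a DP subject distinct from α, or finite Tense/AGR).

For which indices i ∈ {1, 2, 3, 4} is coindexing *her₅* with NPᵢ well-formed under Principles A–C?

*her* is a pronoun, so Principle B applies: it must be free in its binding domain.
Binding domain of *her₅*: the matrix TP, whose subject is Priya₁.
*Priya₁* c-commands the pronoun within its binding domain → coindexation would violate Principle B.
*Freya₂*: the pronoun c-commands this R-expression → coindexation would violate Principle C on *Freya₂*.
*[Freya₂'s client]₃*: the pronoun c-commands this R-expression → coindexation would violate Principle C on *[Freya₂'s client]₃*.
*Clara₄*: the pronoun c-commands this R-expression → coindexation would violate Principle C on *Clara₄*.

none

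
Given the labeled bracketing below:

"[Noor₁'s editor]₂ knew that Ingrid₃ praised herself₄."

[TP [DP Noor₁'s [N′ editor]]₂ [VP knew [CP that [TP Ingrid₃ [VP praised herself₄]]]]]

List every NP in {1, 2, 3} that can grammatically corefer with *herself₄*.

{3}

*herself* is an anaphor, so Principle A applies: it must be bound in its binding domain.
Binding domain of *herself₄*: the embedded TP, whose subject is Ingrid₃.
*Noor₁* does not c-command the anaphor → cannot bind it.
*[Noor₁'s editor]₂* c-commands the anaphor but is outside its binding domain → cannot satisfy Principle A.
*Ingrid₃* c-commands the anaphor within its binding domain → licit binder.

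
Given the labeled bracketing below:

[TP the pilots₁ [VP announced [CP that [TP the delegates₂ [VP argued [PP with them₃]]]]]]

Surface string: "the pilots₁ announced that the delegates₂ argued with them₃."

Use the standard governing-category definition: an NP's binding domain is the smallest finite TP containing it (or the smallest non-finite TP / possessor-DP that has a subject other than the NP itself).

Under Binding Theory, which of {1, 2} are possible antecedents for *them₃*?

*them* is a pronoun, so Principle B applies: it must be free in its binding domain.
Binding domain of *them₃*: the embedded TP, whose subject is the delegates₂.
*the pilots₁* c-commands the pronoun but from outside its binding domain, and is not c-commanded by it → coindexation permitted.
*the delegates₂* c-commands the pronoun within its binding domain → coindexation would violate Principle B.

{1}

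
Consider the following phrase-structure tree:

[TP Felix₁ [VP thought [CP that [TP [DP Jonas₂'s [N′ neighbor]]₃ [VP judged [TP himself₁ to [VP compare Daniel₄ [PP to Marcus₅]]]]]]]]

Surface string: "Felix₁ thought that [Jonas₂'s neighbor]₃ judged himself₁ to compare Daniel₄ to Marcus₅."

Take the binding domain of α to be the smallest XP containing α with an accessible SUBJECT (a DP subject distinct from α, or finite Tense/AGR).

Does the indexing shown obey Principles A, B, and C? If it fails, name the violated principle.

The two coindexed NPs are *Felix₁* and *himself₁*.
*himself₁* is an anaphor. Principle A requires it to be bound within its binding domain — the embedded TP, whose subject is [Jonas₂'s neighbor]₃.
Within that domain it is c-commanded by *[Jonas₂'s neighbor]₃*, which does not share its index.
*Felix₁* does c-command the anaphor, but from outside its binding domain.
The anaphor is unbound in its domain → Principle A violation.

Principle A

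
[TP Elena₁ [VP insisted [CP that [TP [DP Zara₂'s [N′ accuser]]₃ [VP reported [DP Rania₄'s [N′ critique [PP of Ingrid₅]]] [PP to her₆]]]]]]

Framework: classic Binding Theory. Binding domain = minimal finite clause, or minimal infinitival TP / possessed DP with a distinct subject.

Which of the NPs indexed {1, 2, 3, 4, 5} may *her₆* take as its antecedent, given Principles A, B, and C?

*her* is a pronoun, so Principle B applies: it must be free in its binding domain.
Binding domain of *her₆*: the embedded TP, whose subject is [Zara₂'s accuser]₃.
*Elena₁* c-commands the pronoun but from outside its binding domain, and is not c-commanded by it → coindexation permitted.
*Zara₂* and the pronoun do not c-command one another → neither Principle B nor Principle C is at stake; coindexation permitted.
*[Zara₂'s accuser]₃* c-commands the pronoun within its binding domain → coindexation would violate Principle B.
*Rania₄* and the pronoun do not c-command one another → neither Principle B nor Principle C is at stake; coindexation permitted.
*Ingrid₅* and the pronoun do not c-command one another → neither Principle B nor Principle C is at stake; coindexation permitted.

{1, 2, 4, 5}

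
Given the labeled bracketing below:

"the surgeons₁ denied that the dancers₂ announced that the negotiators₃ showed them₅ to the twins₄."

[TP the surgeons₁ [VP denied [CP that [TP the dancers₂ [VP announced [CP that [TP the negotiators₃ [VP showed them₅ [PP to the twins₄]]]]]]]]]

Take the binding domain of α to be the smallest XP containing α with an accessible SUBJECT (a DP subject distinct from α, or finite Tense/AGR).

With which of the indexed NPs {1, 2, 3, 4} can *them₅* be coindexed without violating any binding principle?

*them* is a pronoun, so Principle B applies: it must be free in its binding domain.
Binding domain of *them₅*: the embedded TP, whose subject is the negotiators₃.
*the surgeons₁* c-commands the pronoun but from outside its binding domain, and is not c-commanded by it → coindexation permitted.
*the dancers₂* c-commands the pronoun but from outside its binding domain, and is not c-commanded by it → coindexation permitted.
*the negotiators₃* c-commands the pronoun within its binding domain → coindexation would violate Principle B.
*the twins₄*: the pronoun c-commands this R-expression → coindexation would violate Principle C on *the twins₄*.

{1, 2}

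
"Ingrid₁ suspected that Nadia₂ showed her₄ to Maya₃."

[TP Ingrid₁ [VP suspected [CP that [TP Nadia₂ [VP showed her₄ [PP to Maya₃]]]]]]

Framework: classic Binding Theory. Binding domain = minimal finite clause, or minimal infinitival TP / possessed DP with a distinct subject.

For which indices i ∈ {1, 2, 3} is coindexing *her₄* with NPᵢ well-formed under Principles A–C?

{1}

*her* is a pronoun, so Principle B applies: it must be free in its binding domain.
Binding domain of *her₄*: the embedded TP, whose subject is Nadia₂.
*Ingrid₁* c-commands the pronoun but from outside its binding domain, and is not c-commanded by it → coindexation permitted.
*Nadia₂* c-commands the pronoun within its binding domain → coindexation would violate Principle B.
*Maya₃*: the pronoun c-commands this R-expression → coindexation would violate Principle C on *Maya₃*.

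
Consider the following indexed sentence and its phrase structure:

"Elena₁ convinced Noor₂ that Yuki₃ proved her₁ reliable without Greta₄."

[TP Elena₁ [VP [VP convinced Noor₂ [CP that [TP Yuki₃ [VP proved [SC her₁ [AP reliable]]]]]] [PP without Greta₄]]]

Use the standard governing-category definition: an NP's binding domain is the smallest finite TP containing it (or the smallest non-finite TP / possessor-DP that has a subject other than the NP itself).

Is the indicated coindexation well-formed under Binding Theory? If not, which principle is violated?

The two coindexed NPs are *Elena₁* and *her₁*.
*her₁* is a pronoun; its binding domain is the embedded TP, whose subject is Yuki₃. Within that domain it is c-commanded only by *Yuki₃*, which carries a different index — the pronoun is free locally, so Principle B holds.
*Elena₁* is an R-expression; *her₁* does not c-command it, and no other NP shares its index, so Principle C is satisfied.
All principles are respected.

grammatical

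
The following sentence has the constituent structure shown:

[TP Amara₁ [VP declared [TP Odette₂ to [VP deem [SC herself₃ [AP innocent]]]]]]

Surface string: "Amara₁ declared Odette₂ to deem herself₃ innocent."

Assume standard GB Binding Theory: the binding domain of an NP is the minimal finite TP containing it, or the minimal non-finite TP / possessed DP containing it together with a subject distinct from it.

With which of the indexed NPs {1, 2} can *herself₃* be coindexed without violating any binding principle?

{2}

*herself* is an anaphor, so Principle A applies: it must be bound in its binding domain.
Binding domain of *herself₃*: the embedded TP, whose subject is Odette₂.
*Amara₁* c-commands the anaphor but is outside its binding domain → cannot satisfy Principle A.
*Odette₂* c-commands the anaphor within its binding domain → licit binder.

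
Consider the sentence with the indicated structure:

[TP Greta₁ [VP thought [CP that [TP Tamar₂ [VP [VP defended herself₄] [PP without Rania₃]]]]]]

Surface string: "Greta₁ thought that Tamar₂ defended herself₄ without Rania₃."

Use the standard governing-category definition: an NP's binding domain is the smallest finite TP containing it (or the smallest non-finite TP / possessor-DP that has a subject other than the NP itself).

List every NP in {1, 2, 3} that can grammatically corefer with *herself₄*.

{2}

*herself* is an anaphor, so Principle A applies: it must be bound in its binding domain.
Binding domain of *herself₄*: the embedded TP, whose subject is Tamar₂.
*Greta₁* c-commands the anaphor but is outside its binding domain → cannot satisfy Principle A.
*Tamar₂* c-commands the anaphor within its binding domain → licit binder.
*Rania₃* does not c-command the anaphor → cannot bind it.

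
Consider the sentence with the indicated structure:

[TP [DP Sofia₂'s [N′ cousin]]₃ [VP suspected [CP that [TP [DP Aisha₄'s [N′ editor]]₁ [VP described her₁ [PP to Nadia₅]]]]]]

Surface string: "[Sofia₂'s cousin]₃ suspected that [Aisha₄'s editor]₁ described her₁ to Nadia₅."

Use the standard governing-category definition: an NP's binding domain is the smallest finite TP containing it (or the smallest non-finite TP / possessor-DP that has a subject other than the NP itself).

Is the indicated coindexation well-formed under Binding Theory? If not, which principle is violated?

The two coindexed NPs are *[Aisha₄'s editor]₁* and *her₁*.
*her₁* is a pronoun. Its binding domain is the embedded TP, whose subject is [Aisha₄'s editor]₁.
*[Aisha₄'s editor]₁* c-commands it within that domain and carries the same index.
The pronoun is locally bound → Principle B violation.

Principle B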